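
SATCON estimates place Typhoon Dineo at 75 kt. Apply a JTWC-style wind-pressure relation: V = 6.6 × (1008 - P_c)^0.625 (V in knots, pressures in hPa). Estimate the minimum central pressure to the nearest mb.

959 mb

ΔP = (V / 6.6)^(1/0.625) = (75/6.6)^1.600.
75/6.6 = 11.364; 11.364^1.600 ≈ 48.85 mb.
P_c = 1008 − 48.85 = 959.15 ≈ 959 mb.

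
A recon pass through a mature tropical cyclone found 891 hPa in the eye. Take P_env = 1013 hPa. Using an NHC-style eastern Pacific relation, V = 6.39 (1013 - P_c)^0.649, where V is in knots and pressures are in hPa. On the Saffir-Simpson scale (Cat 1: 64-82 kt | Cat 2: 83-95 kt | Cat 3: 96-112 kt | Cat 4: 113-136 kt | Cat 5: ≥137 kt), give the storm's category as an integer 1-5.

5

ΔP = 1013 − 891 = 122 hPa.
V ≈ 6.39 × 122^0.649 = 6.39 × 22.60 ≈ 144 kt.
144 kt falls in the Category 5 band.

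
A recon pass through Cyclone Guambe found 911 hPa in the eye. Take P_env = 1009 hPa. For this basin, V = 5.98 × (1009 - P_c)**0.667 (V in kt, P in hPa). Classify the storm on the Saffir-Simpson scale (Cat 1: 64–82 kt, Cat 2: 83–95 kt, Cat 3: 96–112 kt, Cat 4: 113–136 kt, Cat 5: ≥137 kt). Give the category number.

4

ΔP = 1009 − 911 = 98 hPa.
V ≈ 5.98 × 98^0.667 = 5.98 × 21.29 ≈ 127 kt.
127 kt falls in the Category 4 band.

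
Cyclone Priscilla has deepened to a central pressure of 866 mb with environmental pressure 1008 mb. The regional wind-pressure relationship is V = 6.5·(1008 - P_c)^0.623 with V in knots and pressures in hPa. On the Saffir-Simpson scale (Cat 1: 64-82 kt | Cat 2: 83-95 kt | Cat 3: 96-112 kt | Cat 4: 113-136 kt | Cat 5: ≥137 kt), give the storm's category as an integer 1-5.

ΔP = 1008 − 866 = 142 mb.
V ≈ 6.5 × 142^0.623 = 6.5 × 21.92 ≈ 142 kt.
142 kt falls in the Category 5 band.

5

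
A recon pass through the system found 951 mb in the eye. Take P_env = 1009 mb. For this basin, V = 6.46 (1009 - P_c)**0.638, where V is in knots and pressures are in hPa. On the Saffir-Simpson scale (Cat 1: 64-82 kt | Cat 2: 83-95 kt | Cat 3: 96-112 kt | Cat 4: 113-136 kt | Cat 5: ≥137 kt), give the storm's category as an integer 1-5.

2

ΔP = 1009 − 951 = 58 mb.
V ≈ 6.46 × 58^0.638 = 6.46 × 13.34 ≈ 86 kt.
86 kt falls in the Category 2 band.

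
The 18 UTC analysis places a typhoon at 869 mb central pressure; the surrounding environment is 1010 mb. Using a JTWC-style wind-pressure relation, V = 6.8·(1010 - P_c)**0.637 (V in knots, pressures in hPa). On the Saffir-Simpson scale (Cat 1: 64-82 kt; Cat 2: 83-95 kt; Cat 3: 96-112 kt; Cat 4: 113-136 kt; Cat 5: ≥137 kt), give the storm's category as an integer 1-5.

5

ΔP = 1010 − 869 = 141 mb.
V ≈ 6.8 × 141^0.637 = 6.8 × 23.39 ≈ 159 kt.
159 kt falls in the Category 5 band.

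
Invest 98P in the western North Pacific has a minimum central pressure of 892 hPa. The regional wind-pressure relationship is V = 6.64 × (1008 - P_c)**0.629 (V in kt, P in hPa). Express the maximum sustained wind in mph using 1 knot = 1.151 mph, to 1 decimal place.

152.0 mph

ΔP = 1008 − 892 = 116 hPa.
V ≈ 6.64 × 116^0.629 = 6.64 × 19.886 ≈ 132.042 kt.
132.042 × 1.151 ≈ 151.98 mph → 152.0 mph.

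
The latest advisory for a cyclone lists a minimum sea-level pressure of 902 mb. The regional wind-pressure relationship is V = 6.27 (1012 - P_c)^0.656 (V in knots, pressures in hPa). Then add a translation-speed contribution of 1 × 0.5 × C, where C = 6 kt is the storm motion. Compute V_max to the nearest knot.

140 kt

ΔP = 1012 − 902 = 110 mb.
110^0.656 ≈ 21.835.
V ≈ 6.27 × 21.835 ≈ 136.9 kt.
Translation term: 1 × 0.5 × 6 = 3 kt.
Corrected V ≈ 139.9 kt → 140 kt.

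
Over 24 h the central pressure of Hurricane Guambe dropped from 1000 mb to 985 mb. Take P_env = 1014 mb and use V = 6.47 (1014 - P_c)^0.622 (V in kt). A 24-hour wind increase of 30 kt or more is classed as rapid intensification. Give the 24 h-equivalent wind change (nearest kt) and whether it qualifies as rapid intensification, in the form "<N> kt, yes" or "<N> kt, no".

V₁: ΔP = 14, V ≈ 6.47 × 14^0.622 ≈ 33.40 kt.
V₂: ΔP = 29, V ≈ 6.47 × 29^0.622 ≈ 52.54 kt.
ΔV over 24 h = 19.14 kt → 24 h equivalent = 19.14 × 24/24 ≈ 19.14 kt.
19 kt < 30 kt ⇒ not rapid intensification.

19 kt, no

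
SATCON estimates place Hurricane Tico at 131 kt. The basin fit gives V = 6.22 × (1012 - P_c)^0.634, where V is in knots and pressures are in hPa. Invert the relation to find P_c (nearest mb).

ΔP = (V / 6.22)^(1/0.634) = (131/6.22)^1.577.
131/6.22 = 21.061; 21.061^1.577 ≈ 122.32 mb.
P_c = 1012 − 122.32 = 889.68 ≈ 890 mb.

890 mb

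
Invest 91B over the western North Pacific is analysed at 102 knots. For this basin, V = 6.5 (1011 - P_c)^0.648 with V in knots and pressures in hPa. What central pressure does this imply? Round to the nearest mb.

941 mb

ΔP = (V / 6.5)^(1/0.648) = (102/6.5)^1.543.
102/6.5 = 15.692; 15.692^1.543 ≈ 70.02 mb.
P_c = 1011 − 70.02 = 940.98 ≈ 941 mb.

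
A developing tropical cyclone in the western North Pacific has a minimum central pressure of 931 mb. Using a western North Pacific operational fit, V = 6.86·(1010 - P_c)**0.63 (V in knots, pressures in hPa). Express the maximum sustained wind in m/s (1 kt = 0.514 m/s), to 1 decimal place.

ΔP = 1010 − 931 = 79 mb.
V ≈ 6.86 × 79^0.63 = 6.86 × 15.686 ≈ 107.604 kt.
107.604 × 0.514 ≈ 55.31 m/s → 55.3 m/s.

55.3 m/s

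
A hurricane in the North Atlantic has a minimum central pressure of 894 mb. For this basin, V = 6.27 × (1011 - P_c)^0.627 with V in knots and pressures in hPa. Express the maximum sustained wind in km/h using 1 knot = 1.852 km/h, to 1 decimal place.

230.0 km/h

ΔP = 1011 − 894 = 117 mb.
V ≈ 6.27 × 117^0.627 = 6.27 × 19.804 ≈ 124.171 kt.
124.171 × 1.852 ≈ 229.96 km/h → 230.0 km/h.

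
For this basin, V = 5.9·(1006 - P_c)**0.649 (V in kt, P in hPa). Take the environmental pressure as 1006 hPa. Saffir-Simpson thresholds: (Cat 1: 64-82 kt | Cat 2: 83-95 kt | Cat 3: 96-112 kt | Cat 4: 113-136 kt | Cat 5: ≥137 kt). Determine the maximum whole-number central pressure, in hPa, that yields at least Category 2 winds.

Category 2 begins at V = 83 kt.
Required ΔP = (83/5.9)^(1/0.649) = 14.068^1.541 ≈ 58.78 hPa.
P_c ≤ 1006 − 58.78 = 947.22, so the highest integer P_c is 947 hPa.

947 hPa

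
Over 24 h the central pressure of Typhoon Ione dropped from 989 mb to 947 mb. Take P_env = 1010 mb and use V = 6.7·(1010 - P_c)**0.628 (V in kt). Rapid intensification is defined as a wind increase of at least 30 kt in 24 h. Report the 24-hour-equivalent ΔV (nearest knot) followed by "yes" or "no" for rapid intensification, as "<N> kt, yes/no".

V₁: ΔP = 21, V ≈ 6.7 × 21^0.628 ≈ 45.33 kt.
V₂: ΔP = 63, V ≈ 6.7 × 63^0.628 ≈ 90.38 kt.
ΔV over 24 h = 45.05 kt → 24 h equivalent = 45.05 × 24/24 ≈ 45.05 kt.
45 kt ≥ 30 kt ⇒ rapid intensification.

45 kt, yes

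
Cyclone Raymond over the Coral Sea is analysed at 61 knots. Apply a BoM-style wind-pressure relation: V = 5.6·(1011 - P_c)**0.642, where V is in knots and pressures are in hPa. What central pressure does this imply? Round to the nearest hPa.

ΔP = (V / 5.6)^(1/0.642) = (61/5.6)^1.558.
61/5.6 = 10.893; 10.893^1.558 ≈ 41.26 hPa.
P_c = 1011 − 41.26 = 969.74 ≈ 970 hPa.

970 hPa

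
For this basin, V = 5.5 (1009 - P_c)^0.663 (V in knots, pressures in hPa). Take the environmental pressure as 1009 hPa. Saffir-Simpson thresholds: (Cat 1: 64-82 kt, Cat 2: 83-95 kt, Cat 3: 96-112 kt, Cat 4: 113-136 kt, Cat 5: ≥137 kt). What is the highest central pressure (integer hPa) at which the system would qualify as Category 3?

934 hPa

Category 3 begins at V = 96 kt.
Required ΔP = (96/5.5)^(1/0.663) = 17.455^1.508 ≈ 74.67 hPa.
P_c ≤ 1009 − 74.67 = 934.33, so the highest integer P_c is 934 hPa.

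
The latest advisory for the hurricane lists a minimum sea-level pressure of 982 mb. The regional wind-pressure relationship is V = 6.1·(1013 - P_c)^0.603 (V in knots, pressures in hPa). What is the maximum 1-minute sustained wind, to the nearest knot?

ΔP = 1013 − 982 = 31 mb.
31^0.603 ≈ 7.930.
V ≈ 6.1 × 7.930 ≈ 48.4 kt.

48 kt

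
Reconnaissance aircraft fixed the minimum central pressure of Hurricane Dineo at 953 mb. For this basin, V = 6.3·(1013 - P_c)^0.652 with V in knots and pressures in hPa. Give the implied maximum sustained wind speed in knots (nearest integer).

91 kt

ΔP = 1013 − 953 = 60 mb.
60^0.652 ≈ 14.433.
V ≈ 6.3 × 14.433 ≈ 90.9 kt.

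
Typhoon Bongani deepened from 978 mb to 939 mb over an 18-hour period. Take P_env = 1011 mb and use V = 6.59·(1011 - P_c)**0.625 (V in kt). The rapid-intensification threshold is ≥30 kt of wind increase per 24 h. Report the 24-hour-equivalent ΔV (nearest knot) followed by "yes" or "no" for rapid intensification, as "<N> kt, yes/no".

49 kt, yes

V₁: ΔP = 33, V ≈ 6.59 × 33^0.625 ≈ 58.61 kt.
V₂: ΔP = 72, V ≈ 6.59 × 72^0.625 ≈ 95.44 kt.
ΔV over 18 h = 36.83 kt → 24 h equivalent = 36.83 × 24/18 ≈ 49.11 kt.
49 kt ≥ 30 kt ⇒ rapid intensification.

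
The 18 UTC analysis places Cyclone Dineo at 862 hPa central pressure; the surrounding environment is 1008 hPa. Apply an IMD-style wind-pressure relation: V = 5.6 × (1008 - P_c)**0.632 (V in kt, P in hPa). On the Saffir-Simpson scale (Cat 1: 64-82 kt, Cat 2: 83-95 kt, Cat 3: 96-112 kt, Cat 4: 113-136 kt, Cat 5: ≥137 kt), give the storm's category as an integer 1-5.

ΔP = 1008 − 862 = 146 hPa.
V ≈ 5.6 × 146^0.632 = 5.6 × 23.33 ≈ 131 kt.
131 kt falls in the Category 4 band.

4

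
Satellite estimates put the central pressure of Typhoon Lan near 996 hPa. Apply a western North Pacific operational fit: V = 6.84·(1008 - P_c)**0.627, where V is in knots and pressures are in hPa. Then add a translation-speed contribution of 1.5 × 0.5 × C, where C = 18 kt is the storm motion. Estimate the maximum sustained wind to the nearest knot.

ΔP = 1008 − 996 = 12 hPa.
12^0.627 ≈ 4.749.
V ≈ 6.84 × 4.749 ≈ 32.5 kt.
Translation term: 1.5 × 0.5 × 18 = 13.5 kt.
Corrected V ≈ 46 kt → 46 kt.

46 kt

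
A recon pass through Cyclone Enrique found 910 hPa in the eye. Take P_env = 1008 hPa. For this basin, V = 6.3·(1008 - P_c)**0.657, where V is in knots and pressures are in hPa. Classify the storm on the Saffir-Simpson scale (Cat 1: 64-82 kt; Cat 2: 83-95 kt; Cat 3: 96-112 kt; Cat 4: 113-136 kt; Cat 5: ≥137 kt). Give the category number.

4

ΔP = 1008 − 910 = 98 hPa.
V ≈ 6.3 × 98^0.657 = 6.3 × 20.33 ≈ 128 kt.
128 kt falls in the Category 4 band.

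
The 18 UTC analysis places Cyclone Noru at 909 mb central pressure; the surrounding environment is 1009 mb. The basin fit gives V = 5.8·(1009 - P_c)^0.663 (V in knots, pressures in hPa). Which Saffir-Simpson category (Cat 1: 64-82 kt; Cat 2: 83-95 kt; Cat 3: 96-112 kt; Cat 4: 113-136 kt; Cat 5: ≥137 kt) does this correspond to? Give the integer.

ΔP = 1009 − 909 = 100 mb.
V ≈ 5.8 × 100^0.663 = 5.8 × 21.18 ≈ 123 kt.
123 kt falls in the Category 4 band.

4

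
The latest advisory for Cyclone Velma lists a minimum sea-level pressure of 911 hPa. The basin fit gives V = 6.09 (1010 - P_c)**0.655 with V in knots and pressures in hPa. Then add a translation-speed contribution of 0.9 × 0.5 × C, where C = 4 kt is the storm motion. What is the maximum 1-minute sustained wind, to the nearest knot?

125 kt

ΔP = 1010 − 911 = 99 hPa.
99^0.655 ≈ 20.283.
V ≈ 6.09 × 20.283 ≈ 123.5 kt.
Translation term: 0.9 × 0.5 × 4 = 1.8 kt.
Corrected V ≈ 125.3 kt → 125 kt.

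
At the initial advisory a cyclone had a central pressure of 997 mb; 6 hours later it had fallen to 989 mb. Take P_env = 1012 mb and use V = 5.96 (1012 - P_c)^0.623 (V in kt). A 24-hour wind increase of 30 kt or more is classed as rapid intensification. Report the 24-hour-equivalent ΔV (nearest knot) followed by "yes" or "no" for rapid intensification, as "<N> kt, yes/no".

39 kt, yes

V₁: ΔP = 15, V ≈ 5.96 × 15^0.623 ≈ 32.21 kt.
V₂: ΔP = 23, V ≈ 5.96 × 23^0.623 ≈ 42.03 kt.
ΔV over 6 h = 9.82 kt → 24 h equivalent = 9.82 × 24/6 ≈ 39.28 kt.
39 kt ≥ 30 kt ⇒ rapid intensification.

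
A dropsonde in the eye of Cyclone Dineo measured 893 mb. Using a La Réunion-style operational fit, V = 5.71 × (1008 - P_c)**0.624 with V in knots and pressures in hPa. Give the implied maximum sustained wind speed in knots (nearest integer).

ΔP = 1008 − 893 = 115 mb.
115^0.624 ≈ 19.314.
V ≈ 5.71 × 19.314 ≈ 110.3 kt.

110 kt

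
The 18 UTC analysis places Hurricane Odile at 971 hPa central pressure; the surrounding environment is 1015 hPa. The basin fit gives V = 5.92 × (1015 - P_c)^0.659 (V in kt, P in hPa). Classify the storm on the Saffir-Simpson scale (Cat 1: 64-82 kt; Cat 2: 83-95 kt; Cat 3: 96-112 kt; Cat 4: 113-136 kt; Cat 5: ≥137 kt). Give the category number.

1

ΔP = 1015 − 971 = 44 hPa.
V ≈ 5.92 × 44^0.659 = 5.92 × 12.11 ≈ 72 kt.
72 kt falls in the Category 1 band.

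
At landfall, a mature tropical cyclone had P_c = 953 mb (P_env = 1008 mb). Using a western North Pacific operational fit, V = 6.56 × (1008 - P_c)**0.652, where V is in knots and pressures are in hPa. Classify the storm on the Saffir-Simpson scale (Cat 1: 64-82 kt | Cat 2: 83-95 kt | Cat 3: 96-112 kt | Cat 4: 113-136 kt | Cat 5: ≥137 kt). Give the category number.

ΔP = 1008 − 953 = 55 mb.
V ≈ 6.56 × 55^0.652 = 6.56 × 13.64 ≈ 89 kt.
89 kt falls in the Category 2 band.

2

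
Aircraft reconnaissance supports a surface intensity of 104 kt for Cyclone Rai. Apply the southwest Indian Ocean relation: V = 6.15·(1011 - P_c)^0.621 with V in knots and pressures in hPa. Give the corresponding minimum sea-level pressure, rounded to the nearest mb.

ΔP = (V / 6.15)^(1/0.621) = (104/6.15)^1.610.
104/6.15 = 16.911; 16.911^1.610 ≈ 95.00 mb.
P_c = 1011 − 95.00 = 916.00 ≈ 916 mb.

916 mb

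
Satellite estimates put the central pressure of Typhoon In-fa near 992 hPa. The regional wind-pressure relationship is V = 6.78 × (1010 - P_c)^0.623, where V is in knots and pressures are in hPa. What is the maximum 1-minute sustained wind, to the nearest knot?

41 kt

ΔP = 1010 − 992 = 18 hPa.
18^0.623 ≈ 6.054.
V ≈ 6.78 × 6.054 ≈ 41.0 kt.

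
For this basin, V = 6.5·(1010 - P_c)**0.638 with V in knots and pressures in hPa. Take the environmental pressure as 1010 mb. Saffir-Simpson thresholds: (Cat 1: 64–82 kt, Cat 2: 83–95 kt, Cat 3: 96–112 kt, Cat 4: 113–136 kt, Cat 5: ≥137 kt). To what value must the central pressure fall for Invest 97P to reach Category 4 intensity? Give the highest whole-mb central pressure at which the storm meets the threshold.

922 mb

Category 4 begins at V = 113 kt.
Required ΔP = (113/6.5)^(1/0.638) = 17.385^1.567 ≈ 87.87 mb.
P_c ≤ 1010 − 87.87 = 922.13, so the highest integer P_c is 922 mb.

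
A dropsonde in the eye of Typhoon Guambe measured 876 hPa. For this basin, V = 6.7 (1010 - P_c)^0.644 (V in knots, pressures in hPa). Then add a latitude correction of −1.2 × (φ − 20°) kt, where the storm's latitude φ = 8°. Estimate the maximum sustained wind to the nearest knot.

ΔP = 1010 − 876 = 134 hPa.
134^0.644 ≈ 23.434.
V ≈ 6.7 × 23.434 ≈ 157.0 kt.
Latitude correction: −1.2 × (8 − 20) = 14.4 kt.
Corrected V ≈ 171.4 kt → 171 kt.

171 kt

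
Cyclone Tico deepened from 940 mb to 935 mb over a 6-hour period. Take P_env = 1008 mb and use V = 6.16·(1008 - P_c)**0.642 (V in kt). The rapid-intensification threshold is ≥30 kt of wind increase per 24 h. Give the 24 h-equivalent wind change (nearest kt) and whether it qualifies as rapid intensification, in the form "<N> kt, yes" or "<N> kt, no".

V₁: ΔP = 68, V ≈ 6.16 × 68^0.642 ≈ 92.48 kt.
V₂: ΔP = 73, V ≈ 6.16 × 73^0.642 ≈ 96.79 kt.
ΔV over 6 h = 4.31 kt → 24 h equivalent = 4.31 × 24/6 ≈ 17.24 kt.
17 kt < 30 kt ⇒ not rapid intensification.

17 kt, no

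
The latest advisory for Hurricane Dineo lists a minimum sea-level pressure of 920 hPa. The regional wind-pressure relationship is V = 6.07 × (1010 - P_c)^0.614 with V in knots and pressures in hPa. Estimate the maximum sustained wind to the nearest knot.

96 kt

ΔP = 1010 − 920 = 90 hPa.
90^0.614 ≈ 15.845.
V ≈ 6.07 × 15.845 ≈ 96.2 kt.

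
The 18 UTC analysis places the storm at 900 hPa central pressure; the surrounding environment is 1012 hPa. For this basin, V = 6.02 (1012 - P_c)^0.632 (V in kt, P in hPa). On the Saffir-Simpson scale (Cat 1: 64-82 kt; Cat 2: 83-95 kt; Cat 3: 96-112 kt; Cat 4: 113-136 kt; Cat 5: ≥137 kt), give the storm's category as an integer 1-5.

4

ΔP = 1012 − 900 = 112 hPa.
V ≈ 6.02 × 112^0.632 = 6.02 × 19.73 ≈ 119 kt.
119 kt falls in the Category 4 band.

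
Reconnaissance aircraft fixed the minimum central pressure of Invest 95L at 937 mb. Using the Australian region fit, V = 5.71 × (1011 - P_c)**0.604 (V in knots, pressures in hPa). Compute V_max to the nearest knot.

ΔP = 1011 − 937 = 74 mb.
74^0.604 ≈ 13.459.
V ≈ 5.71 × 13.459 ≈ 76.9 kt.

77 kt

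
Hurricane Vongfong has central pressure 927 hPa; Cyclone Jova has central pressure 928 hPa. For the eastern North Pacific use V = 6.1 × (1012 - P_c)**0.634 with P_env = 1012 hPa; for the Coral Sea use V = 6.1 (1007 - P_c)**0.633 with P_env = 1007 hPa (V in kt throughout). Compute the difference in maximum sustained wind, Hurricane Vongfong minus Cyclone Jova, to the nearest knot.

5 kt

Hurricane Vongfong: ΔP = 85; V ≈ 6.1 × 85^0.634 ≈ 102.00 kt.
Cyclone Jova: ΔP = 79; V ≈ 6.1 × 79^0.633 ≈ 96.95 kt.
Difference ≈ 102.00 − 96.95 = 5.05 → 5 kt.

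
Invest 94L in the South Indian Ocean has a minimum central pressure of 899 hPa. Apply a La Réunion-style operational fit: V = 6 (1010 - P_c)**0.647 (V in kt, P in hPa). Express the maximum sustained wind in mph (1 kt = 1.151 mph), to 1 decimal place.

ΔP = 1010 − 899 = 111 hPa.
V ≈ 6 × 111^0.647 = 6 × 21.053 ≈ 126.321 kt.
126.321 × 1.151 ≈ 145.40 mph → 145.4 mph.

145.4 mph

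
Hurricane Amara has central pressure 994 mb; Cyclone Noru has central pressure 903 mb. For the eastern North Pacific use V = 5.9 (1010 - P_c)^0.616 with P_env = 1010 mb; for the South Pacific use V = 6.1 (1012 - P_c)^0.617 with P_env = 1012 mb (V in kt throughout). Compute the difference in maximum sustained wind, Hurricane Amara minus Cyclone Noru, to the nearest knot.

Hurricane Amara: ΔP = 16; V ≈ 5.9 × 16^0.616 ≈ 32.55 kt.
Cyclone Noru: ΔP = 109; V ≈ 6.1 × 109^0.617 ≈ 110.26 kt.
Difference ≈ 32.55 − 110.26 = -77.71 → -78 kt.

-78 kt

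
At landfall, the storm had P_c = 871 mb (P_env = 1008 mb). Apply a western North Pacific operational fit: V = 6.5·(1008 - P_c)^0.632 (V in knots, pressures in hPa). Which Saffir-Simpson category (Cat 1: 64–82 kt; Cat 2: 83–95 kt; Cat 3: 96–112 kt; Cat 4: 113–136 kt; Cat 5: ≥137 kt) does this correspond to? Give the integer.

ΔP = 1008 − 871 = 137 mb.
V ≈ 6.5 × 137^0.632 = 6.5 × 22.41 ≈ 146 kt.
146 kt falls in the Category 5 band.

5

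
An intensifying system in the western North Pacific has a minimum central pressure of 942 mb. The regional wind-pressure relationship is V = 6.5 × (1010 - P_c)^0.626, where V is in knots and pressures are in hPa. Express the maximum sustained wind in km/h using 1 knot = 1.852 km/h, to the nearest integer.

169 km/h

ΔP = 1010 − 942 = 68 mb.
V ≈ 6.5 × 68^0.626 = 6.5 × 14.033 ≈ 91.215 kt.
91.215 × 1.852 ≈ 168.93 km/h → 169 km/h.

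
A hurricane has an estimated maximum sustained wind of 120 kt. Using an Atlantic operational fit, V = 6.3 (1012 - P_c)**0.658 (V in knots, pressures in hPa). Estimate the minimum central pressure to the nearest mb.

924 mb

ΔP = (V / 6.3)^(1/0.658) = (120/6.3)^1.520.
120/6.3 = 19.048; 19.048^1.520 ≈ 88.11 mb.
P_c = 1012 − 88.11 = 923.89 ≈ 924 mb.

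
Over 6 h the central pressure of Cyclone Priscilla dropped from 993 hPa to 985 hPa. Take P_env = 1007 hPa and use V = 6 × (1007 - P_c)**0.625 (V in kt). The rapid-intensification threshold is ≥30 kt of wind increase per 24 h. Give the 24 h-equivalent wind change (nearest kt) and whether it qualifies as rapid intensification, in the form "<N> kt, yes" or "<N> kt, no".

41 kt, yes

V₁: ΔP = 14, V ≈ 6 × 14^0.625 ≈ 31.22 kt.
V₂: ΔP = 22, V ≈ 6 × 22^0.625 ≈ 41.42 kt.
ΔV over 6 h = 10.20 kt → 24 h equivalent = 10.20 × 24/6 ≈ 40.80 kt.
41 kt ≥ 30 kt ⇒ rapid intensification.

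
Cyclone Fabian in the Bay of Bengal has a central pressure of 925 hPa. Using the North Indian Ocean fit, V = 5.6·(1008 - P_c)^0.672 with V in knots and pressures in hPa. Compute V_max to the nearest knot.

ΔP = 1008 − 925 = 83 hPa.
83^0.672 ≈ 19.481.
V ≈ 5.6 × 19.481 ≈ 109.1 kt.

109 kt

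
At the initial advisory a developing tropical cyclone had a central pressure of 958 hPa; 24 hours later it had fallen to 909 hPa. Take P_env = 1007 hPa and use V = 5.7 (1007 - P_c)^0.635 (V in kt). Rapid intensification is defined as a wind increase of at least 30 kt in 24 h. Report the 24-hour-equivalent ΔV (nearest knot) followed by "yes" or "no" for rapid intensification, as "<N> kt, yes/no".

37 kt, yes

V₁: ΔP = 49, V ≈ 5.7 × 49^0.635 ≈ 67.48 kt.
V₂: ΔP = 98, V ≈ 5.7 × 98^0.635 ≈ 104.79 kt.
ΔV over 24 h = 37.31 kt → 24 h equivalent = 37.31 × 24/24 ≈ 37.31 kt.
37 kt ≥ 30 kt ⇒ rapid intensification.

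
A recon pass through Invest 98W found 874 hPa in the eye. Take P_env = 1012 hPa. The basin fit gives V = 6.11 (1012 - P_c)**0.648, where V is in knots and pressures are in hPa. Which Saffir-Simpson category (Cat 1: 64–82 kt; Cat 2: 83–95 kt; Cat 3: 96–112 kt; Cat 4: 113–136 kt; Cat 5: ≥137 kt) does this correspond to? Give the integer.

ΔP = 1012 − 874 = 138 hPa.
V ≈ 6.11 × 138^0.648 = 6.11 × 24.36 ≈ 149 kt.
149 kt falls in the Category 5 band.

5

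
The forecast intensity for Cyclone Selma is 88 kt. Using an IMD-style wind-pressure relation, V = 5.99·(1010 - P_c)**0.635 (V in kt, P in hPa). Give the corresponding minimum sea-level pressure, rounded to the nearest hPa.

941 hPa

ΔP = (V / 5.99)^(1/0.635) = (88/5.99)^1.575.
88/5.99 = 14.691; 14.691^1.575 ≈ 68.85 hPa.
P_c = 1010 − 68.85 = 941.15 ≈ 941 hPa.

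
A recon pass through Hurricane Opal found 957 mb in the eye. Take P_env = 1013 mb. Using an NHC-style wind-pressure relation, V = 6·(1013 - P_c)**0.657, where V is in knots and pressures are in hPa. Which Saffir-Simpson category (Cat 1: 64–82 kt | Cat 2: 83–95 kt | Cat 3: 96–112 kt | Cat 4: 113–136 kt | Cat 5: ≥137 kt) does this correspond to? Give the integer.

ΔP = 1013 − 957 = 56 mb.
V ≈ 6 × 56^0.657 = 6 × 14.08 ≈ 84 kt.
84 kt falls in the Category 2 band.

2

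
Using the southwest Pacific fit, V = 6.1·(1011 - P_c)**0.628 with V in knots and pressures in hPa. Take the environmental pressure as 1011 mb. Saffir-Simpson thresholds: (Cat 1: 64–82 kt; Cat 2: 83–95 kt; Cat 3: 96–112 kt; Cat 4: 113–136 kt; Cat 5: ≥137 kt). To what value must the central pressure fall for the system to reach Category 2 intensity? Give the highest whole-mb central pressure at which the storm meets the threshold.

947 mb

Category 2 begins at V = 83 kt.
Required ΔP = (83/6.1)^(1/0.628) = 13.607^1.592 ≈ 63.88 mb.
P_c ≤ 1011 − 63.88 = 947.12, so the highest integer P_c is 947 mb.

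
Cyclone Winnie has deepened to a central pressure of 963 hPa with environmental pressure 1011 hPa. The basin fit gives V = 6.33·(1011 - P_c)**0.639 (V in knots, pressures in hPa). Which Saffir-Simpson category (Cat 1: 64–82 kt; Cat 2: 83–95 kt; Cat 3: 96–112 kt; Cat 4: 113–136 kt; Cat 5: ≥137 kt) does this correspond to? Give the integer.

ΔP = 1011 − 963 = 48 hPa.
V ≈ 6.33 × 48^0.639 = 6.33 × 11.87 ≈ 75 kt.
75 kt falls in the Category 1 band.

1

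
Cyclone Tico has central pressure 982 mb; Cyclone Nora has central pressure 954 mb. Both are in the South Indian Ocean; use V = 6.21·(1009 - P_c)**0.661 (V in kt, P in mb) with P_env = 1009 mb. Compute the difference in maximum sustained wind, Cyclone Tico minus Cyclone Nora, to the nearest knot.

Cyclone Tico: ΔP = 27; V ≈ 6.21 × 27^0.661 ≈ 54.86 kt.
Cyclone Nora: ΔP = 55; V ≈ 6.21 × 55^0.661 ≈ 87.80 kt.
Difference ≈ 54.86 − 87.80 = -32.94 → -33 kt.

-33 kt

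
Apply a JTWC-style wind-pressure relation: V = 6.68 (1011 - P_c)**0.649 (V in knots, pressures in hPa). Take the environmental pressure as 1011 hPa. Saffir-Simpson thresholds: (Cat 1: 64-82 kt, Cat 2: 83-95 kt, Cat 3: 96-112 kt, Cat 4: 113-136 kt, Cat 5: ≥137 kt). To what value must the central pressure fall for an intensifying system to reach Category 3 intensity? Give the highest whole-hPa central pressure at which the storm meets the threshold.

950 hPa

Category 3 begins at V = 96 kt.
Required ΔP = (96/6.68)^(1/0.649) = 14.371^1.541 ≈ 60.74 hPa.
P_c ≤ 1011 − 60.74 = 950.26, so the highest integer P_c is 950 hPa.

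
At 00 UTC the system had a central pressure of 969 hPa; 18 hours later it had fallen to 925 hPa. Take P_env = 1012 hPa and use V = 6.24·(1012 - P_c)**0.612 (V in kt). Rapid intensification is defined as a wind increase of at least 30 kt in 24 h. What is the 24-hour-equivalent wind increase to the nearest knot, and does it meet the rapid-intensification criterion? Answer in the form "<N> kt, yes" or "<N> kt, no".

45 kt, yes

V₁: ΔP = 43, V ≈ 6.24 × 43^0.612 ≈ 62.35 kt.
V₂: ΔP = 87, V ≈ 6.24 × 87^0.612 ≈ 95.98 kt.
ΔV over 18 h = 33.63 kt → 24 h equivalent = 33.63 × 24/18 ≈ 44.84 kt.
45 kt ≥ 30 kt ⇒ rapid intensification.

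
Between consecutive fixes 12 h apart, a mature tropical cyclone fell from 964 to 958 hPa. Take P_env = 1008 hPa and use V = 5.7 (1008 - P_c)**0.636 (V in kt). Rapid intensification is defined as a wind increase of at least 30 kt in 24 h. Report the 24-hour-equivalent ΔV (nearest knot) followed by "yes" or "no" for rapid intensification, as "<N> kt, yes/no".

V₁: ΔP = 44, V ≈ 5.7 × 44^0.636 ≈ 63.26 kt.
V₂: ΔP = 50, V ≈ 5.7 × 50^0.636 ≈ 68.62 kt.
ΔV over 12 h = 5.36 kt → 24 h equivalent = 5.36 × 24/12 ≈ 10.72 kt.
11 kt < 30 kt ⇒ not rapid intensification.

11 kt, no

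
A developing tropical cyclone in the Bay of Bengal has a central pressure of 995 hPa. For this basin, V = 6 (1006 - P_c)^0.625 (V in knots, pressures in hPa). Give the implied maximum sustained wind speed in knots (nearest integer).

ΔP = 1006 − 995 = 11 hPa.
11^0.625 ≈ 4.476.
V ≈ 6 × 4.476 ≈ 26.9 kt.

27 kt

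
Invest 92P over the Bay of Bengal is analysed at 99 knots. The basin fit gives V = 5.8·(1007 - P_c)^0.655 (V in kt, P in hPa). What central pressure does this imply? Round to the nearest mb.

ΔP = (V / 5.8)^(1/0.655) = (99/5.8)^1.527.
99/5.8 = 17.069; 17.069^1.527 ≈ 76.07 mb.
P_c = 1007 − 76.07 = 930.93 ≈ 931 mb.

931 mb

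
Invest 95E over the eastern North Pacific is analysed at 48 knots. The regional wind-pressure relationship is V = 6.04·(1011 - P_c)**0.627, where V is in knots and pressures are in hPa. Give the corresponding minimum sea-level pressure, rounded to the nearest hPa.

ΔP = (V / 6.04)^(1/0.627) = (48/6.04)^1.595.
48/6.04 = 7.947; 7.947^1.595 ≈ 27.27 hPa.
P_c = 1011 − 27.27 = 983.73 ≈ 984 hPa.

984 hPa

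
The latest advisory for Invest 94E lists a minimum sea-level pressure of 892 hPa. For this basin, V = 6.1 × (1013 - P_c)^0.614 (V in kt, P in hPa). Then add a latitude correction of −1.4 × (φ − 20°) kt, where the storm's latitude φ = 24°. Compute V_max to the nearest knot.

ΔP = 1013 − 892 = 121 hPa.
121^0.614 ≈ 19.003.
V ≈ 6.1 × 19.003 ≈ 115.9 kt.
Latitude correction: −1.4 × (24 − 20) = -5.6 kt.
Corrected V ≈ 110.3 kt → 110 kt.

110 kt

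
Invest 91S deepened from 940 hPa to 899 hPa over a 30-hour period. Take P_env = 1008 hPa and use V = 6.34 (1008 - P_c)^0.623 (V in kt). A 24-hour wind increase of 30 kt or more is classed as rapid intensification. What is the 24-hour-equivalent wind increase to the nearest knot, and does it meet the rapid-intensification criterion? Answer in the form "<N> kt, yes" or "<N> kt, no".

24 kt, no

V₁: ΔP = 68, V ≈ 6.34 × 68^0.623 ≈ 87.85 kt.
V₂: ΔP = 109, V ≈ 6.34 × 109^0.623 ≈ 117.87 kt.
ΔV over 30 h = 30.02 kt → 24 h equivalent = 30.02 × 24/30 ≈ 24.02 kt.
24 kt < 30 kt ⇒ not rapid intensification.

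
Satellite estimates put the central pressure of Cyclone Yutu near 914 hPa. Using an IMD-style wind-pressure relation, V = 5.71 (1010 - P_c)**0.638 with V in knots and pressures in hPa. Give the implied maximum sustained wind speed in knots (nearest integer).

ΔP = 1010 − 914 = 96 hPa.
96^0.638 ≈ 18.395.
V ≈ 5.71 × 18.395 ≈ 105.0 kt.

105 kt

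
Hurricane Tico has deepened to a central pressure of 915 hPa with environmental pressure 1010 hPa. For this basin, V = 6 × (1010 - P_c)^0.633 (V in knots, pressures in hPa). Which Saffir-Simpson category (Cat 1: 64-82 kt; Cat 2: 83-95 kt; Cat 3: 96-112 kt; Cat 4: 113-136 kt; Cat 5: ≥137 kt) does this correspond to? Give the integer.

3

ΔP = 1010 − 915 = 95 hPa.
V ≈ 6 × 95^0.633 = 6 × 17.86 ≈ 107 kt.
107 kt falls in the Category 3 band.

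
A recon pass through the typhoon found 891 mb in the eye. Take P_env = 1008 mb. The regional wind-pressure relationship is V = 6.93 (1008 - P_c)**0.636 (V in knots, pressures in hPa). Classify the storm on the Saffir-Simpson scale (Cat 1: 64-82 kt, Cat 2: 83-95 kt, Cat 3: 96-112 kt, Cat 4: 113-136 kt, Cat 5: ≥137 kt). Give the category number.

5

ΔP = 1008 − 891 = 117 mb.
V ≈ 6.93 × 117^0.636 = 6.93 × 20.67 ≈ 143 kt.
143 kt falls in the Category 5 band.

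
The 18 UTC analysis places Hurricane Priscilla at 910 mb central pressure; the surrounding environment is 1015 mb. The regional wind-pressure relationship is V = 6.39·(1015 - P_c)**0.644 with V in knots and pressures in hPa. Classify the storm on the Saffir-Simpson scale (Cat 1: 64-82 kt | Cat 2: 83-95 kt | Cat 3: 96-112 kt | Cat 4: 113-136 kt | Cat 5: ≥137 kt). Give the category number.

ΔP = 1015 − 910 = 105 mb.
V ≈ 6.39 × 105^0.644 = 6.39 × 20.03 ≈ 128 kt.
128 kt falls in the Category 4 band.

4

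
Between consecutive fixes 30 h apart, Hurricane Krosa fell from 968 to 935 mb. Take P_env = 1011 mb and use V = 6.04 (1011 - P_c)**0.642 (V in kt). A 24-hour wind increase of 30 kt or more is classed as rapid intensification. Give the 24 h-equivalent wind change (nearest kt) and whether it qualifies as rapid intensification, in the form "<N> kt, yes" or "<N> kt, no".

24 kt, no

V₁: ΔP = 43, V ≈ 6.04 × 43^0.642 ≈ 67.57 kt.
V₂: ΔP = 76, V ≈ 6.04 × 76^0.642 ≈ 97.39 kt.
ΔV over 30 h = 29.82 kt → 24 h equivalent = 29.82 × 24/30 ≈ 23.86 kt.
24 kt < 30 kt ⇒ not rapid intensification.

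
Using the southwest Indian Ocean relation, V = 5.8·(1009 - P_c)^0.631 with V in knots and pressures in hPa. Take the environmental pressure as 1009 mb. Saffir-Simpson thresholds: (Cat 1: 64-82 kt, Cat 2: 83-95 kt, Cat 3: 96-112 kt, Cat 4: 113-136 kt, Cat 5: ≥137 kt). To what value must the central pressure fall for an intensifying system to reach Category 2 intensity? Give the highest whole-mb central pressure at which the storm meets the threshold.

941 mb

Category 2 begins at V = 83 kt.
Required ΔP = (83/5.8)^(1/0.631) = 14.310^1.585 ≈ 67.84 mb.
P_c ≤ 1009 − 67.84 = 941.16, so the highest integer P_c is 941 mb.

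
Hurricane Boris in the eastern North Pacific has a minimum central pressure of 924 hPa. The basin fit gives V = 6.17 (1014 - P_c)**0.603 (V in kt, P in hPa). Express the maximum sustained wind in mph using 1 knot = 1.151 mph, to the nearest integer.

107 mph

ΔP = 1014 − 924 = 90 hPa.
V ≈ 6.17 × 90^0.603 = 6.17 × 15.080 ≈ 93.045 kt.
93.045 × 1.151 ≈ 107.09 mph → 107 mph.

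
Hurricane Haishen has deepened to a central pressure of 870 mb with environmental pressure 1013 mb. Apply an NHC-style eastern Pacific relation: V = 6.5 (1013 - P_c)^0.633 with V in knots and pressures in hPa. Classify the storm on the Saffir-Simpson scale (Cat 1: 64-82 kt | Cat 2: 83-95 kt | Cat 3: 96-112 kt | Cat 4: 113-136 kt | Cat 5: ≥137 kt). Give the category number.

ΔP = 1013 − 870 = 143 mb.
V ≈ 6.5 × 143^0.633 = 6.5 × 23.14 ≈ 150 kt.
150 kt falls in the Category 5 band.

5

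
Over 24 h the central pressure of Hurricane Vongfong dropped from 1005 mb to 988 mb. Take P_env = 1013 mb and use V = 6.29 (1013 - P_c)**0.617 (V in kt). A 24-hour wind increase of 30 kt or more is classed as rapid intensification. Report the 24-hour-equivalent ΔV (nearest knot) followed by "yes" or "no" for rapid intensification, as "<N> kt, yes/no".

V₁: ΔP = 8, V ≈ 6.29 × 8^0.617 ≈ 22.69 kt.
V₂: ΔP = 25, V ≈ 6.29 × 25^0.617 ≈ 45.83 kt.
ΔV over 24 h = 23.14 kt → 24 h equivalent = 23.14 × 24/24 ≈ 23.14 kt.
23 kt < 30 kt ⇒ not rapid intensification.

23 kt, no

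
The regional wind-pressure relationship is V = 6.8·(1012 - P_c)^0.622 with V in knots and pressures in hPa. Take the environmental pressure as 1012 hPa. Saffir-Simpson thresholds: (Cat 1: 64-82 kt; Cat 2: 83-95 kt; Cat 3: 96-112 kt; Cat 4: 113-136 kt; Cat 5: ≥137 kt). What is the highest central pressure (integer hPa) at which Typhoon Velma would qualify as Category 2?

Category 2 begins at V = 83 kt.
Required ΔP = (83/6.8)^(1/0.622) = 12.206^1.608 ≈ 55.83 hPa.
P_c ≤ 1012 − 55.83 = 956.17, so the highest integer P_c is 956 hPa.

956 hPa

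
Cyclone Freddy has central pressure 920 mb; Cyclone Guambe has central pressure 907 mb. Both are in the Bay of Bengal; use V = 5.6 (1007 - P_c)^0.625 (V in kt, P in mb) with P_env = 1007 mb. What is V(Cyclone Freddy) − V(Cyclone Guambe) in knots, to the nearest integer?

-8 kt

Cyclone Freddy: ΔP = 87; V ≈ 5.6 × 87^0.625 ≈ 91.28 kt.
Cyclone Guambe: ΔP = 100; V ≈ 5.6 × 100^0.625 ≈ 99.58 kt.
Difference ≈ 91.28 − 99.58 = -8.30 → -8 kt.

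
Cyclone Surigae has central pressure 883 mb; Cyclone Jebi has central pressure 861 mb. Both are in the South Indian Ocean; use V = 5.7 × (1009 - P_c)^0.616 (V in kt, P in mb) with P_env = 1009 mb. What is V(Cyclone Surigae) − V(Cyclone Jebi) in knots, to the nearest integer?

-12 kt

Cyclone Surigae: ΔP = 126; V ≈ 5.7 × 126^0.616 ≈ 112.13 kt.
Cyclone Jebi: ΔP = 148; V ≈ 5.7 × 148^0.616 ≈ 123.81 kt.
Difference ≈ 112.13 − 123.81 = -11.68 → -12 kt.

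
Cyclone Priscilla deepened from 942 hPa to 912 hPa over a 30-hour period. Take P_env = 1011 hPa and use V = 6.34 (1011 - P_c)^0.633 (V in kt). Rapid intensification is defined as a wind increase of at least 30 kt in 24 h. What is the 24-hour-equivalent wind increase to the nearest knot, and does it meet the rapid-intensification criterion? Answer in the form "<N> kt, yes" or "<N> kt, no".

V₁: ΔP = 69, V ≈ 6.34 × 69^0.633 ≈ 92.49 kt.
V₂: ΔP = 99, V ≈ 6.34 × 99^0.633 ≈ 116.23 kt.
ΔV over 30 h = 23.74 kt → 24 h equivalent = 23.74 × 24/30 ≈ 18.99 kt.
19 kt < 30 kt ⇒ not rapid intensification.

19 kt, no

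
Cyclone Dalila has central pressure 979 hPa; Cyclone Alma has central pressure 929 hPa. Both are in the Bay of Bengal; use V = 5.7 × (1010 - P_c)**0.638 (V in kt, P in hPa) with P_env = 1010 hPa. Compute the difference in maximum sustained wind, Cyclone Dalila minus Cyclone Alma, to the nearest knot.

Cyclone Dalila: ΔP = 31; V ≈ 5.7 × 31^0.638 ≈ 50.98 kt.
Cyclone Alma: ΔP = 81; V ≈ 5.7 × 81^0.638 ≈ 94.08 kt.
Difference ≈ 50.98 − 94.08 = -43.10 → -43 kt.

-43 kt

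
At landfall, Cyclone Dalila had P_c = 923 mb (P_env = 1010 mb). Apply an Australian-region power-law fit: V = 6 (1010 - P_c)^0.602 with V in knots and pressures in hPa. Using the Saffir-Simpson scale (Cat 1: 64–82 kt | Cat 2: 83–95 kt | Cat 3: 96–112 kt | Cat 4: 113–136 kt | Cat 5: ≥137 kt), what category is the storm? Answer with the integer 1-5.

ΔP = 1010 − 923 = 87 mb.
V ≈ 6 × 87^0.602 = 6 × 14.71 ≈ 88 kt.
88 kt falls in the Category 2 band.

2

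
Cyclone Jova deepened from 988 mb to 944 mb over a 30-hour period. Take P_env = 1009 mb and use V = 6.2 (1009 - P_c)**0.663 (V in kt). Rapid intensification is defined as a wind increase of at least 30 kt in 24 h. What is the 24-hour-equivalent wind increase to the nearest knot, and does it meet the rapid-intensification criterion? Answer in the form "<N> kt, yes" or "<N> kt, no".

42 kt, yes

V₁: ΔP = 21, V ≈ 6.2 × 21^0.663 ≈ 46.67 kt.
V₂: ΔP = 65, V ≈ 6.2 × 65^0.663 ≈ 98.71 kt.
ΔV over 30 h = 52.04 kt → 24 h equivalent = 52.04 × 24/30 ≈ 41.63 kt.
42 kt ≥ 30 kt ⇒ rapid intensification.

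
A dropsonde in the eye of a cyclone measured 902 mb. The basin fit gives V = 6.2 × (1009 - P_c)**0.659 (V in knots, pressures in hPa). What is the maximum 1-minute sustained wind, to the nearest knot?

ΔP = 1009 − 902 = 107 mb.
107^0.659 ≈ 21.745.
V ≈ 6.2 × 21.745 ≈ 134.8 kt.

135 kt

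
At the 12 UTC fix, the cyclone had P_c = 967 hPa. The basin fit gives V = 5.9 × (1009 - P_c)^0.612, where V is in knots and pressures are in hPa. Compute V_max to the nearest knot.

ΔP = 1009 − 967 = 42 hPa.
42^0.612 ≈ 9.850.
V ≈ 5.9 × 9.850 ≈ 58.1 kt.

58 kt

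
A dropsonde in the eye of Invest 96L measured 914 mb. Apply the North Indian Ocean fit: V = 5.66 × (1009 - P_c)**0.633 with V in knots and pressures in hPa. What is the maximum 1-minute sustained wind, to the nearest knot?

101 kt

ΔP = 1009 − 914 = 95 mb.
95^0.633 ≈ 17.861.
V ≈ 5.66 × 17.861 ≈ 101.1 kt.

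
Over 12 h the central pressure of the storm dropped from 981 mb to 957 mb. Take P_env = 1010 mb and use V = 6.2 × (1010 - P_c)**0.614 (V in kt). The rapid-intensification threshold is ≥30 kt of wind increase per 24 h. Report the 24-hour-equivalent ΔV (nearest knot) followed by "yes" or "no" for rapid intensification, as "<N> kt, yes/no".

V₁: ΔP = 29, V ≈ 6.2 × 29^0.614 ≈ 49.01 kt.
V₂: ΔP = 53, V ≈ 6.2 × 53^0.614 ≈ 70.97 kt.
ΔV over 12 h = 21.96 kt → 24 h equivalent = 21.96 × 24/12 ≈ 43.92 kt.
44 kt ≥ 30 kt ⇒ rapid intensification.

44 kt, yes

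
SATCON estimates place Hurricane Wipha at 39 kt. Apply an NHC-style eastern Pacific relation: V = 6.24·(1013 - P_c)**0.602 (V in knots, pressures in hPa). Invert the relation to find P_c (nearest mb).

ΔP = (V / 6.24)^(1/0.602) = (39/6.24)^1.661.
39/6.24 = 6.250; 6.250^1.661 ≈ 20.99 mb.
P_c = 1013 − 20.99 = 992.01 ≈ 992 mb.

992 mb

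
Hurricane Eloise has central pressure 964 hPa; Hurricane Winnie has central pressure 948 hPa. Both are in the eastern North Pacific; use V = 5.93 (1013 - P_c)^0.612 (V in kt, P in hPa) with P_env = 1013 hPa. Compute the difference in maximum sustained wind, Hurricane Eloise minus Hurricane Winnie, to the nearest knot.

Hurricane Eloise: ΔP = 49; V ≈ 5.93 × 49^0.612 ≈ 64.19 kt.
Hurricane Winnie: ΔP = 65; V ≈ 5.93 × 65^0.612 ≈ 76.31 kt.
Difference ≈ 64.19 − 76.31 = -12.12 → -12 kt.

-12 kt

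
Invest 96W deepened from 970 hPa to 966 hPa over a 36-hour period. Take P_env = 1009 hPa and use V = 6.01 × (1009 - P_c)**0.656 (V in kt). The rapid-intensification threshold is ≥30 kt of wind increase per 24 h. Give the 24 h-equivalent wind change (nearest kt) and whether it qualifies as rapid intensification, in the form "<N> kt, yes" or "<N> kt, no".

V₁: ΔP = 39, V ≈ 6.01 × 39^0.656 ≈ 66.47 kt.
V₂: ΔP = 43, V ≈ 6.01 × 43^0.656 ≈ 70.86 kt.
ΔV over 36 h = 4.39 kt → 24 h equivalent = 4.39 × 24/36 ≈ 2.93 kt.
3 kt < 30 kt ⇒ not rapid intensification.

3 kt, no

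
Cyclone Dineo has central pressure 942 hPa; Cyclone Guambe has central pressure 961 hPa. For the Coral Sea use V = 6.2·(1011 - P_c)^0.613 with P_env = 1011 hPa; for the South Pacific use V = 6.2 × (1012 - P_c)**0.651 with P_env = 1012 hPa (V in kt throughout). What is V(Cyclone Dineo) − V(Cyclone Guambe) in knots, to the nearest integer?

Cyclone Dineo: ΔP = 69; V ≈ 6.2 × 69^0.613 ≈ 83.10 kt.
Cyclone Guambe: ΔP = 51; V ≈ 6.2 × 51^0.651 ≈ 80.17 kt.
Difference ≈ 83.10 − 80.17 = 2.93 → 3 kt.

3 kt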